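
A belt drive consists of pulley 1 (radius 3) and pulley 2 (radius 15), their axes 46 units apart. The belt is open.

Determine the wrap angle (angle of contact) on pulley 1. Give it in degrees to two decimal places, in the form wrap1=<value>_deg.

wrap1=149.76_deg

open belt: β = asin((r2−r1)/C) = asin(12/46) = 15.1217°
wrap1 = π − 2β = 149.7567°
wrap2 = π + 2β = 210.2433°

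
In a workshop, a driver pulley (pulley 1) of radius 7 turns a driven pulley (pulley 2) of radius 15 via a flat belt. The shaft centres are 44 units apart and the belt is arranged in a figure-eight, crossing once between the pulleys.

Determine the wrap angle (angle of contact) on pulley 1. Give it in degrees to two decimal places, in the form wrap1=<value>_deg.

wrap1=240.00_deg

crossed belt: β = asin((r1+r2)/C) = asin(22/44) = 30.0000°
wrap1 = wrap2 = π + 2β = 240.0000°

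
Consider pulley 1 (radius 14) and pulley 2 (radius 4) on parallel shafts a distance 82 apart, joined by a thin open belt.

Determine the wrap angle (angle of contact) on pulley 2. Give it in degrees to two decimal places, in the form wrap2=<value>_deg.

open belt: β = asin((r2−r1)/C) = asin(-10/82) = -7.0047°
wrap1 = π − 2β = 194.0095°
wrap2 = π + 2β = 165.9905°

wrap2=165.99_deg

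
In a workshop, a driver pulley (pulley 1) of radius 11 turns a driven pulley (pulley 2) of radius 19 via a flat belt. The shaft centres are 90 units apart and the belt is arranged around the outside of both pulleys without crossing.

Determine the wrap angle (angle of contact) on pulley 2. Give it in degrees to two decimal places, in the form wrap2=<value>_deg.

wrap2=190.20_deg

open belt: β = asin((r2−r1)/C) = asin(8/90) = 5.0997°
wrap1 = π − 2β = 169.8006°
wrap2 = π + 2β = 190.1994°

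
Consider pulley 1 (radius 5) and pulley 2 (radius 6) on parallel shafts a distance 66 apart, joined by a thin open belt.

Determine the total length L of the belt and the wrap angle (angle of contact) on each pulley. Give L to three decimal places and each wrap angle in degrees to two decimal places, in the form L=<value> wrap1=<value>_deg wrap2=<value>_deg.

L=166.573 wrap1=178.26_deg wrap2=181.74_deg

open belt: β = asin((r2−r1)/C) = asin(1/66) = 0.8682°
wrap1 = π − 2β = 178.2637°
wrap2 = π + 2β = 181.7363°
tangent length = C·cosβ = 65.9924
L = r1·wrap1 + r2·wrap2 + 2·C·cosβ = 5·3.1113 + 6·3.1719 + 2·65.9924 = 166.5727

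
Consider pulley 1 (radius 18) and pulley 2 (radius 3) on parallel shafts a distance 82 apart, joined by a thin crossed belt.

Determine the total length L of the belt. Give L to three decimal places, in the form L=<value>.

L=235.381

crossed belt: β = asin((r1+r2)/C) = asin(21/82) = 14.8386°
wrap1 = wrap2 = π + 2β = 209.6773°
tangent length = C·cosβ = 79.2654
L = (r1+r2)·wrap + 2·C·cosβ = 21·3.6596 + 2·79.2654 = 235.3815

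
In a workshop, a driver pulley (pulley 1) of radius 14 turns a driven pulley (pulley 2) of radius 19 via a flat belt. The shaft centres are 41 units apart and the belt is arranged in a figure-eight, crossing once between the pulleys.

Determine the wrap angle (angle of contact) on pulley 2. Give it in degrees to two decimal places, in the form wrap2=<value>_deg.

wrap2=287.20_deg

crossed belt: β = asin((r1+r2)/C) = asin(33/41) = 53.5985°
wrap1 = wrap2 = π + 2β = 287.1970°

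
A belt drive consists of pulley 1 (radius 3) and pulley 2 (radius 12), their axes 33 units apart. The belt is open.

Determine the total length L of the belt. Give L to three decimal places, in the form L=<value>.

L=115.594

open belt: β = asin((r2−r1)/C) = asin(9/33) = 15.8266°
wrap1 = π − 2β = 148.3468°
wrap2 = π + 2β = 211.6532°
tangent length = C·cosβ = 31.7490
L = r1·wrap1 + r2·wrap2 + 2·C·cosβ = 3·2.5891 + 12·3.6940 + 2·31.7490 = 115.5940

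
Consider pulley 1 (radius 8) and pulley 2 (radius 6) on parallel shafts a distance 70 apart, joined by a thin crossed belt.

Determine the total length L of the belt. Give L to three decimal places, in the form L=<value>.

crossed belt: β = asin((r1+r2)/C) = asin(14/70) = 11.5370°
wrap1 = wrap2 = π + 2β = 203.0739°
tangent length = C·cosβ = 68.5857
L = (r1+r2)·wrap + 2·C·cosβ = 14·3.5443 + 2·68.5857 = 186.7917

L=186.792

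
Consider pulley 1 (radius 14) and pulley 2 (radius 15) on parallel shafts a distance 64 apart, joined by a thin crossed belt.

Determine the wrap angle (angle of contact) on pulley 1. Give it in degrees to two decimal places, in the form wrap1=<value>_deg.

crossed belt: β = asin((r1+r2)/C) = asin(29/64) = 26.9444°
wrap1 = wrap2 = π + 2β = 233.8887°

wrap1=233.89_deg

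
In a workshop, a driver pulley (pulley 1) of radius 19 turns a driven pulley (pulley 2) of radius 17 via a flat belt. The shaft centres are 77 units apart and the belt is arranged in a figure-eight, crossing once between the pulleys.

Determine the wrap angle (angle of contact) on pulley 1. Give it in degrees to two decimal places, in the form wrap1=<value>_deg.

crossed belt: β = asin((r1+r2)/C) = asin(36/77) = 27.8742°
wrap1 = wrap2 = π + 2β = 235.7485°

wrap1=235.75_deg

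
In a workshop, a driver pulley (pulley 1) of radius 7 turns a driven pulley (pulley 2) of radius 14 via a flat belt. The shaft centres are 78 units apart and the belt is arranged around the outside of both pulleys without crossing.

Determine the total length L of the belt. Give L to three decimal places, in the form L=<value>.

L=222.602

open belt: β = asin((r2−r1)/C) = asin(7/78) = 5.1489°
wrap1 = π − 2β = 169.7023°
wrap2 = π + 2β = 190.2977°
tangent length = C·cosβ = 77.6853
L = r1·wrap1 + r2·wrap2 + 2·C·cosβ = 7·2.9619 + 14·3.3213 + 2·77.6853 = 222.6021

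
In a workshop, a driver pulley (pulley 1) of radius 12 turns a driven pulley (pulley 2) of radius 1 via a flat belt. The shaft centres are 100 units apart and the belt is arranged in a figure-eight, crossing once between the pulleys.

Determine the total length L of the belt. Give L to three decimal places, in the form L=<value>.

crossed belt: β = asin((r1+r2)/C) = asin(13/100) = 7.4696°
wrap1 = wrap2 = π + 2β = 194.9392°
tangent length = C·cosβ = 99.1514
L = (r1+r2)·wrap + 2·C·cosβ = 13·3.4023 + 2·99.1514 = 242.5331

L=242.533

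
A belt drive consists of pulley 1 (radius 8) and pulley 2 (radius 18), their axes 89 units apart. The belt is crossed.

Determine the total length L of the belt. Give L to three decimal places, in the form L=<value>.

L=267.332

crossed belt: β = asin((r1+r2)/C) = asin(26/89) = 16.9858°
wrap1 = wrap2 = π + 2β = 213.9716°
tangent length = C·cosβ = 85.1176
L = (r1+r2)·wrap + 2·C·cosβ = 26·3.7345 + 2·85.1176 = 267.3324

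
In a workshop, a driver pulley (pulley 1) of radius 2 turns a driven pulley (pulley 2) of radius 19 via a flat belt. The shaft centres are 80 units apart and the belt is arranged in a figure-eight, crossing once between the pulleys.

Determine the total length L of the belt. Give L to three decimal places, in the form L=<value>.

crossed belt: β = asin((r1+r2)/C) = asin(21/80) = 15.2185°
wrap1 = wrap2 = π + 2β = 210.4369°
tangent length = C·cosβ = 77.1946
L = (r1+r2)·wrap + 2·C·cosβ = 21·3.6728 + 2·77.1946 = 231.5183

L=231.518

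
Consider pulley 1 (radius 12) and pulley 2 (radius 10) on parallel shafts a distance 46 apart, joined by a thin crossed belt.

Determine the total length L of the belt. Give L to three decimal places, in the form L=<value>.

crossed belt: β = asin((r1+r2)/C) = asin(22/46) = 28.5719°
wrap1 = wrap2 = π + 2β = 237.1438°
tangent length = C·cosβ = 40.3980
L = (r1+r2)·wrap + 2·C·cosβ = 22·4.1389 + 2·40.3980 = 171.8527

L=171.853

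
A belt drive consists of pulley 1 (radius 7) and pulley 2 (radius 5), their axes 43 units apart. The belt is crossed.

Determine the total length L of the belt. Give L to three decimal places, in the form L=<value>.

crossed belt: β = asin((r1+r2)/C) = asin(12/43) = 16.2047°
wrap1 = wrap2 = π + 2β = 212.4094°
tangent length = C·cosβ = 41.2916
L = (r1+r2)·wrap + 2·C·cosβ = 12·3.7072 + 2·41.2916 = 127.0702

L=127.070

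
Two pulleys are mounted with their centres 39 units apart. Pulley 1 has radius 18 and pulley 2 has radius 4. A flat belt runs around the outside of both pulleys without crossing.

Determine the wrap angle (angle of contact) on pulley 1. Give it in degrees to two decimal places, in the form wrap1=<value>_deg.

wrap1=222.07_deg

open belt: β = asin((r2−r1)/C) = asin(-14/39) = -21.0372°
wrap1 = π − 2β = 222.0744°
wrap2 = π + 2β = 137.9256°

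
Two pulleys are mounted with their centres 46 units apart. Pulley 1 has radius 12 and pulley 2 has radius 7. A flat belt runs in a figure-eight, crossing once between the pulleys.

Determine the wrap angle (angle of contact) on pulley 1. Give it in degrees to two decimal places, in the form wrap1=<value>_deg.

wrap1=228.79_deg

crossed belt: β = asin((r1+r2)/C) = asin(19/46) = 24.3962°
wrap1 = wrap2 = π + 2β = 228.7923°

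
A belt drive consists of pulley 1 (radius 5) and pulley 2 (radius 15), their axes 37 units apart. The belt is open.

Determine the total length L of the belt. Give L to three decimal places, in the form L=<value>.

L=139.551

open belt: β = asin((r2−r1)/C) = asin(10/37) = 15.6804°
wrap1 = π − 2β = 148.6393°
wrap2 = π + 2β = 211.3607°
tangent length = C·cosβ = 35.6230
L = r1·wrap1 + r2·wrap2 + 2·C·cosβ = 5·2.5942 + 15·3.6889 + 2·35.6230 = 139.5514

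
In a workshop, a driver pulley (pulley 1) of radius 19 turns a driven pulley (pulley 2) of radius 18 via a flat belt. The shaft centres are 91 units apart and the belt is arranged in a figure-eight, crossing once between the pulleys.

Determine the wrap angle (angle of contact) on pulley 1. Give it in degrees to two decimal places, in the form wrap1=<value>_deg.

wrap1=227.98_deg

crossed belt: β = asin((r1+r2)/C) = asin(37/91) = 23.9910°
wrap1 = wrap2 = π + 2β = 227.9820°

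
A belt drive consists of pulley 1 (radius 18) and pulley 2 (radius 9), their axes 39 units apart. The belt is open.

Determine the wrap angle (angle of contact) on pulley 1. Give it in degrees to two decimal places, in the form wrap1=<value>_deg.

wrap1=206.68_deg

open belt: β = asin((r2−r1)/C) = asin(-9/39) = -13.3424°
wrap1 = π − 2β = 206.6847°
wrap2 = π + 2β = 153.3153°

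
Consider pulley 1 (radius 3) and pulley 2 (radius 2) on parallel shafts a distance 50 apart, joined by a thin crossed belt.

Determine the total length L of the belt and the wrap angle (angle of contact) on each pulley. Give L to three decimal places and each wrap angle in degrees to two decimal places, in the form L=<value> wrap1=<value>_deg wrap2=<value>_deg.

L=116.208 wrap1=191.48_deg wrap2=191.48_deg

crossed belt: β = asin((r1+r2)/C) = asin(5/50) = 5.7392°
wrap1 = wrap2 = π + 2β = 191.4783°
tangent length = C·cosβ = 49.7494
L = (r1+r2)·wrap + 2·C·cosβ = 5·3.3419 + 2·49.7494 = 116.2084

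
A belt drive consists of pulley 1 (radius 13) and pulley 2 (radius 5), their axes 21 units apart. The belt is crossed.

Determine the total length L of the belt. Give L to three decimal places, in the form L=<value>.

crossed belt: β = asin((r1+r2)/C) = asin(18/21) = 58.9973°
wrap1 = wrap2 = π + 2β = 297.9946°
tangent length = C·cosβ = 10.8167
L = (r1+r2)·wrap + 2·C·cosβ = 18·5.2010 + 2·10.8167 = 115.2511

L=115.251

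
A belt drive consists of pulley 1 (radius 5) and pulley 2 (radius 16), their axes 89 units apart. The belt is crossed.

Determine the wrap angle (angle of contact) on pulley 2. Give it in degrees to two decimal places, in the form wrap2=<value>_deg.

wrap2=207.30_deg

crossed belt: β = asin((r1+r2)/C) = asin(21/89) = 13.6479°
wrap1 = wrap2 = π + 2β = 207.2959°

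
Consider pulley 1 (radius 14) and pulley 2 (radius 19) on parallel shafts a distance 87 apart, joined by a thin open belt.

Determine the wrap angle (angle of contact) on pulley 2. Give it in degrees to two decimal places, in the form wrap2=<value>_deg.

open belt: β = asin((r2−r1)/C) = asin(5/87) = 3.2947°
wrap1 = π − 2β = 173.4106°
wrap2 = π + 2β = 186.5894°

wrap2=186.59_deg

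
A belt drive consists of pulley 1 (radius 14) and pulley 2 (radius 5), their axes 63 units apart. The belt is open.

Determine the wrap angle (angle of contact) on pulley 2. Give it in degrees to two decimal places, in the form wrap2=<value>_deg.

open belt: β = asin((r2−r1)/C) = asin(-9/63) = -8.2132°
wrap1 = π − 2β = 196.4264°
wrap2 = π + 2β = 163.5736°

wrap2=163.57_deg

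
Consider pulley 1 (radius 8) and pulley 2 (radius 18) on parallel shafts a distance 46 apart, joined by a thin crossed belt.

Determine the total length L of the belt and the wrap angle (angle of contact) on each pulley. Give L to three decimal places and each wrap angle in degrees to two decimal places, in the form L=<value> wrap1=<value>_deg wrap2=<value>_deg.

L=188.812 wrap1=248.83_deg wrap2=248.83_deg

crossed belt: β = asin((r1+r2)/C) = asin(26/46) = 34.4174°
wrap1 = wrap2 = π + 2β = 248.8348°
tangent length = C·cosβ = 37.9473
L = (r1+r2)·wrap + 2·C·cosβ = 26·4.3430 + 2·37.9473 = 188.8123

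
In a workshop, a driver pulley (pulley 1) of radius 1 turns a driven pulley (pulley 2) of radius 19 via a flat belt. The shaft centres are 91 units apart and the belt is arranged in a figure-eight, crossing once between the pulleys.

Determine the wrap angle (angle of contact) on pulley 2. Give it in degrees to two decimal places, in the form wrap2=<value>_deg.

wrap2=205.39_deg

crossed belt: β = asin((r1+r2)/C) = asin(20/91) = 12.6961°
wrap1 = wrap2 = π + 2β = 205.3922°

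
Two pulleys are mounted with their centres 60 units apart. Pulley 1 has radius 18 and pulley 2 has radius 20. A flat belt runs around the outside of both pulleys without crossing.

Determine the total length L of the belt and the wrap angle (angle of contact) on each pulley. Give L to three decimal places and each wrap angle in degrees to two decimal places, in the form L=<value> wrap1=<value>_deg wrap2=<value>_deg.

open belt: β = asin((r2−r1)/C) = asin(2/60) = 1.9102°
wrap1 = π − 2β = 176.1796°
wrap2 = π + 2β = 183.8204°
tangent length = C·cosβ = 59.9667
L = r1·wrap1 + r2·wrap2 + 2·C·cosβ = 18·3.0749 + 20·3.2083 + 2·59.9667 = 239.4472

L=239.447 wrap1=176.18_deg wrap2=183.82_deg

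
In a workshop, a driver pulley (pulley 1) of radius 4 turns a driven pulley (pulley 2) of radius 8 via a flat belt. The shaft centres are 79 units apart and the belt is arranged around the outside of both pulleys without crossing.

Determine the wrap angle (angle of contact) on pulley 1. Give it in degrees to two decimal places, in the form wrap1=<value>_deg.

open belt: β = asin((r2−r1)/C) = asin(4/79) = 2.9023°
wrap1 = π − 2β = 174.1954°
wrap2 = π + 2β = 185.8046°

wrap1=174.20_deg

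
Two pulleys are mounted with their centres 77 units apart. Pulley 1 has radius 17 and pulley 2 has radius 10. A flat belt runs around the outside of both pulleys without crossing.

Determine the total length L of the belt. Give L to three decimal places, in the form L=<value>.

open belt: β = asin((r2−r1)/C) = asin(-7/77) = -5.2159°
wrap1 = π − 2β = 190.4318°
wrap2 = π + 2β = 169.5682°
tangent length = C·cosβ = 76.6812
L = r1·wrap1 + r2·wrap2 + 2·C·cosβ = 17·3.3237 + 10·2.9595 + 2·76.6812 = 239.4598

L=239.460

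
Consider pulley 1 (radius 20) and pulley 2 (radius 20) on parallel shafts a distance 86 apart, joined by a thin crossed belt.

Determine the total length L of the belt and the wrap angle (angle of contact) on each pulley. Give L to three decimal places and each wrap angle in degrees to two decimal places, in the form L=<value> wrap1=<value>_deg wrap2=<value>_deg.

L=316.628 wrap1=235.44_deg wrap2=235.44_deg

crossed belt: β = asin((r1+r2)/C) = asin(40/86) = 27.7177°
wrap1 = wrap2 = π + 2β = 235.4355°
tangent length = C·cosβ = 76.1315
L = (r1+r2)·wrap + 2·C·cosβ = 40·4.1091 + 2·76.1315 = 316.6279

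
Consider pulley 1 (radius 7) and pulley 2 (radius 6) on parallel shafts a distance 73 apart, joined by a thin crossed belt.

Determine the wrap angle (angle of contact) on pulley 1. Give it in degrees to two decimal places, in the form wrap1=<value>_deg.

crossed belt: β = asin((r1+r2)/C) = asin(13/73) = 10.2581°
wrap1 = wrap2 = π + 2β = 200.5161°

wrap1=200.52_deg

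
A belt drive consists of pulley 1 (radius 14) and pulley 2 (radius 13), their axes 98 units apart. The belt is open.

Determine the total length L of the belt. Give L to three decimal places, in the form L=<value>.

open belt: β = asin((r2−r1)/C) = asin(-1/98) = -0.5847°
wrap1 = π − 2β = 181.1693°
wrap2 = π + 2β = 178.8307°
tangent length = C·cosβ = 97.9949
L = r1·wrap1 + r2·wrap2 + 2·C·cosβ = 14·3.1620 + 13·3.1212 + 2·97.9949 = 280.8332

L=280.833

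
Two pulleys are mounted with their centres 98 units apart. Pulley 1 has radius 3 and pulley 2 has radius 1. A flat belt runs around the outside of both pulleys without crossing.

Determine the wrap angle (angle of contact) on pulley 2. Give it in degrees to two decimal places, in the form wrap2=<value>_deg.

wrap2=177.66_deg

open belt: β = asin((r2−r1)/C) = asin(-2/98) = -1.1694°
wrap1 = π − 2β = 182.3388°
wrap2 = π + 2β = 177.6612°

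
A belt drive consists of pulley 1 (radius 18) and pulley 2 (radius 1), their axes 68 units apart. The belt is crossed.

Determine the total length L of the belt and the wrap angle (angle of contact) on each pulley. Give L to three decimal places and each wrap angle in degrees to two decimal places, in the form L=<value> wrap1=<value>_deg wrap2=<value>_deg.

L=201.034 wrap1=212.45_deg wrap2=212.45_deg

crossed belt: β = asin((r1+r2)/C) = asin(19/68) = 16.2251°
wrap1 = wrap2 = π + 2β = 212.4502°
tangent length = C·cosβ = 65.2917
L = (r1+r2)·wrap + 2·C·cosβ = 19·3.7080 + 2·65.2917 = 201.0345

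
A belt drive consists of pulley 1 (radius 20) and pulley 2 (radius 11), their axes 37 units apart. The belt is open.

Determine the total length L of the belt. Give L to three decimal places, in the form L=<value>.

open belt: β = asin((r2−r1)/C) = asin(-9/37) = -14.0780°
wrap1 = π − 2β = 208.1561°
wrap2 = π + 2β = 151.8439°
tangent length = C·cosβ = 35.8887
L = r1·wrap1 + r2·wrap2 + 2·C·cosβ = 20·3.6330 + 11·2.6502 + 2·35.8887 = 173.5896

L=173.590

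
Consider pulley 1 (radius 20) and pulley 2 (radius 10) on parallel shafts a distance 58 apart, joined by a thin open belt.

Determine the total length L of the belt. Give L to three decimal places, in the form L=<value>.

L=211.976

open belt: β = asin((r2−r1)/C) = asin(-10/58) = -9.9282°
wrap1 = π − 2β = 199.8564°
wrap2 = π + 2β = 160.1436°
tangent length = C·cosβ = 57.1314
L = r1·wrap1 + r2·wrap2 + 2·C·cosβ = 20·3.4882 + 10·2.7950 + 2·57.1314 = 211.9762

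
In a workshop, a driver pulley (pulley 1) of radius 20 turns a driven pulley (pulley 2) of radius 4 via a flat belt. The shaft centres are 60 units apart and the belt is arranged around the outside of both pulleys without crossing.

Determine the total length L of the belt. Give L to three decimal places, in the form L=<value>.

open belt: β = asin((r2−r1)/C) = asin(-16/60) = -15.4660°
wrap1 = π − 2β = 210.9320°
wrap2 = π + 2β = 149.0680°
tangent length = C·cosβ = 57.8273
L = r1·wrap1 + r2·wrap2 + 2·C·cosβ = 20·3.6815 + 4·2.6017 + 2·57.8273 = 199.6907

L=199.691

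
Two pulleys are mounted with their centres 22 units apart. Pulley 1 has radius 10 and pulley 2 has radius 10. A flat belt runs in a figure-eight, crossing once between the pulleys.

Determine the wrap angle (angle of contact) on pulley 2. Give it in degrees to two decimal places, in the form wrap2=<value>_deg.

wrap2=310.76_deg

crossed belt: β = asin((r1+r2)/C) = asin(20/22) = 65.3800°
wrap1 = wrap2 = π + 2β = 310.7600°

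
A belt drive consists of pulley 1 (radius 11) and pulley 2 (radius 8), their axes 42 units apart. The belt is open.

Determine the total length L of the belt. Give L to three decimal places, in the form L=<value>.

open belt: β = asin((r2−r1)/C) = asin(-3/42) = -4.0960°
wrap1 = π − 2β = 188.1921°
wrap2 = π + 2β = 171.8079°
tangent length = C·cosβ = 41.8927
L = r1·wrap1 + r2·wrap2 + 2·C·cosβ = 11·3.2846 + 8·2.9986 + 2·41.8927 = 143.9046

L=143.905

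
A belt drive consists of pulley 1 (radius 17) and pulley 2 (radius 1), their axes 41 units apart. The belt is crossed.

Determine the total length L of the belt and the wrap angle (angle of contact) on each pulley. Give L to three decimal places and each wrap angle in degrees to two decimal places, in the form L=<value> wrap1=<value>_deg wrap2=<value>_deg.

crossed belt: β = asin((r1+r2)/C) = asin(18/41) = 26.0416°
wrap1 = wrap2 = π + 2β = 232.0833°
tangent length = C·cosβ = 36.8375
L = (r1+r2)·wrap + 2·C·cosβ = 18·4.0506 + 2·36.8375 = 146.5861

L=146.586 wrap1=232.08_deg wrap2=232.08_deg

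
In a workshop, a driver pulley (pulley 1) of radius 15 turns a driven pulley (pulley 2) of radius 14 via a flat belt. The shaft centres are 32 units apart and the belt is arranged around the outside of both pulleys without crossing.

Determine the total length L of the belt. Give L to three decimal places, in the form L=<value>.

L=155.137

open belt: β = asin((r2−r1)/C) = asin(-1/32) = -1.7908°
wrap1 = π − 2β = 183.5816°
wrap2 = π + 2β = 176.4184°
tangent length = C·cosβ = 31.9844
L = r1·wrap1 + r2·wrap2 + 2·C·cosβ = 15·3.2041 + 14·3.0791 + 2·31.9844 = 155.1374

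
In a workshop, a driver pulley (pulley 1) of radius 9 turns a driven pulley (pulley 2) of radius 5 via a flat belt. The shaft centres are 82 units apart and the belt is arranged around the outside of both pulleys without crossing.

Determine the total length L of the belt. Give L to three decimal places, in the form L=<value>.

open belt: β = asin((r2−r1)/C) = asin(-4/82) = -2.7960°
wrap1 = π − 2β = 185.5921°
wrap2 = π + 2β = 174.4079°
tangent length = C·cosβ = 81.9024
L = r1·wrap1 + r2·wrap2 + 2·C·cosβ = 9·3.2392 + 5·3.0440 + 2·81.9024 = 208.1775

L=208.177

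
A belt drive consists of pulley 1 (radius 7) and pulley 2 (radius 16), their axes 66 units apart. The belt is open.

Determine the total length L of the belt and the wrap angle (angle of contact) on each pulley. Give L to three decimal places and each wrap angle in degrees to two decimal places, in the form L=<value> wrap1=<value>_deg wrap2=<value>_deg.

open belt: β = asin((r2−r1)/C) = asin(9/66) = 7.8375°
wrap1 = π − 2β = 164.3250°
wrap2 = π + 2β = 195.6750°
tangent length = C·cosβ = 65.3835
L = r1·wrap1 + r2·wrap2 + 2·C·cosβ = 7·2.8680 + 16·3.4152 + 2·65.3835 = 205.4858

L=205.486 wrap1=164.33_deg wrap2=195.67_deg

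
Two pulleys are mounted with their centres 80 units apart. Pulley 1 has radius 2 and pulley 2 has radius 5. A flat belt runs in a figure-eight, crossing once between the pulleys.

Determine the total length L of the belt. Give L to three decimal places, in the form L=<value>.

crossed belt: β = asin((r1+r2)/C) = asin(7/80) = 5.0198°
wrap1 = wrap2 = π + 2β = 190.0396°
tangent length = C·cosβ = 79.6932
L = (r1+r2)·wrap + 2·C·cosβ = 7·3.3168 + 2·79.6932 = 182.6040

L=182.604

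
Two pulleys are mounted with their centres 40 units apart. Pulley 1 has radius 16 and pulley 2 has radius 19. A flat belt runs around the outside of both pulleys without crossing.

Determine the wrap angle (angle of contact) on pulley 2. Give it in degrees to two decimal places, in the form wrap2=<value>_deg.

open belt: β = asin((r2−r1)/C) = asin(3/40) = 4.3012°
wrap1 = π − 2β = 171.3976°
wrap2 = π + 2β = 188.6024°

wrap2=188.60_deg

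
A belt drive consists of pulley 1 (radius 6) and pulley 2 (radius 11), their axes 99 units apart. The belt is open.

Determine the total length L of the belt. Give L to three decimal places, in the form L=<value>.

open belt: β = asin((r2−r1)/C) = asin(5/99) = 2.8950°
wrap1 = π − 2β = 174.2101°
wrap2 = π + 2β = 185.7899°
tangent length = C·cosβ = 98.8737
L = r1·wrap1 + r2·wrap2 + 2·C·cosβ = 6·3.0405 + 11·3.2426 + 2·98.8737 = 251.6597

L=251.660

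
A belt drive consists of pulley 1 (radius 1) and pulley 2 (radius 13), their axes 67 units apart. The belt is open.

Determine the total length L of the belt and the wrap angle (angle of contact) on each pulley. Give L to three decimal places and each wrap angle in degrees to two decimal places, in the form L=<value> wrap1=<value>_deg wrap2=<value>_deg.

L=180.137 wrap1=159.36_deg wrap2=200.64_deg

open belt: β = asin((r2−r1)/C) = asin(12/67) = 10.3176°
wrap1 = π − 2β = 159.3648°
wrap2 = π + 2β = 200.6352°
tangent length = C·cosβ = 65.9166
L = r1·wrap1 + r2·wrap2 + 2·C·cosβ = 1·2.7814 + 13·3.5017 + 2·65.9166 = 180.1374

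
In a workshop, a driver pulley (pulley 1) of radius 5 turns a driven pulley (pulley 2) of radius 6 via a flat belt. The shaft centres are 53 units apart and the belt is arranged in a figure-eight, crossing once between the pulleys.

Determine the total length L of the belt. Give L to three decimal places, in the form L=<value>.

L=142.849

crossed belt: β = asin((r1+r2)/C) = asin(11/53) = 11.9786°
wrap1 = wrap2 = π + 2β = 203.9573°
tangent length = C·cosβ = 51.8459
L = (r1+r2)·wrap + 2·C·cosβ = 11·3.5597 + 2·51.8459 = 142.8488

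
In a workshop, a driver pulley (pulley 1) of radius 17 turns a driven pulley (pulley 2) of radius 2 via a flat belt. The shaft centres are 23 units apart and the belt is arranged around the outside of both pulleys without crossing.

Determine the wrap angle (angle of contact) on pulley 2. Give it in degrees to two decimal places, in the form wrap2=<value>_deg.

wrap2=98.59_deg

open belt: β = asin((r2−r1)/C) = asin(-15/23) = -40.7057°
wrap1 = π − 2β = 261.4114°
wrap2 = π + 2β = 98.5886°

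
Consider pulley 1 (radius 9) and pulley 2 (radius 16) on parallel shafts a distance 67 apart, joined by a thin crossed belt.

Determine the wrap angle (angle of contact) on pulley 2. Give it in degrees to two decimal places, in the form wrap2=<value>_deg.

wrap2=223.82_deg

crossed belt: β = asin((r1+r2)/C) = asin(25/67) = 21.9090°
wrap1 = wrap2 = π + 2β = 223.8181°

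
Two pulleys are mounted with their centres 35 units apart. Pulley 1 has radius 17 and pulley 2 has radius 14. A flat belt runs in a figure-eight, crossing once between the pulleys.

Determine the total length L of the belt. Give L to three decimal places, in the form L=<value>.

L=197.343

crossed belt: β = asin((r1+r2)/C) = asin(31/35) = 62.3396°
wrap1 = wrap2 = π + 2β = 304.6791°
tangent length = C·cosβ = 16.2481
L = (r1+r2)·wrap + 2·C·cosβ = 31·5.3177 + 2·16.2481 = 197.3434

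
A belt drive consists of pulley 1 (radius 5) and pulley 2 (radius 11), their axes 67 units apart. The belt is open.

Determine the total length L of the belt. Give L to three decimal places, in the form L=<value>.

L=184.803

open belt: β = asin((r2−r1)/C) = asin(6/67) = 5.1378°
wrap1 = π − 2β = 169.7243°
wrap2 = π + 2β = 190.2757°
tangent length = C·cosβ = 66.7308
L = r1·wrap1 + r2·wrap2 + 2·C·cosβ = 5·2.9622 + 11·3.3209 + 2·66.7308 = 184.8032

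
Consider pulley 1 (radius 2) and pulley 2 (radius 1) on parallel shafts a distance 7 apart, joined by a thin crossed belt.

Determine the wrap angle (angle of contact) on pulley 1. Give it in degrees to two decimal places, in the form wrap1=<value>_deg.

crossed belt: β = asin((r1+r2)/C) = asin(3/7) = 25.3769°
wrap1 = wrap2 = π + 2β = 230.7539°

wrap1=230.75_deg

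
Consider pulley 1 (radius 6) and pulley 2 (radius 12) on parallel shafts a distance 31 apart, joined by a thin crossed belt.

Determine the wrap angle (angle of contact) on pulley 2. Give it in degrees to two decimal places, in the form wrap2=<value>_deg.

crossed belt: β = asin((r1+r2)/C) = asin(18/31) = 35.4959°
wrap1 = wrap2 = π + 2β = 250.9919°

wrap2=250.99_deg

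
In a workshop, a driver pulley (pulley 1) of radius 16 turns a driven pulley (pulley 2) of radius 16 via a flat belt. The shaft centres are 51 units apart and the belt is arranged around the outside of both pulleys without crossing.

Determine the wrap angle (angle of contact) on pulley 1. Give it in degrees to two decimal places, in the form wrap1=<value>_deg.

wrap1=180.00_deg

open belt: β = asin((r2−r1)/C) = asin(0/51) = 0.0000°
wrap1 = π − 2β = 180.0000°
wrap2 = π + 2β = 180.0000°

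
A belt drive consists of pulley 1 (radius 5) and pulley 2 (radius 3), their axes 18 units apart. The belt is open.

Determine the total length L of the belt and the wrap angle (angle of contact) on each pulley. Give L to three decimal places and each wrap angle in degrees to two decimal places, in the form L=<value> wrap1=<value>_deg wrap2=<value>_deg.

L=61.355 wrap1=192.76_deg wrap2=167.24_deg

open belt: β = asin((r2−r1)/C) = asin(-2/18) = -6.3794°
wrap1 = π − 2β = 192.7587°
wrap2 = π + 2β = 167.2413°
tangent length = C·cosβ = 17.8885
L = r1·wrap1 + r2·wrap2 + 2·C·cosβ = 5·3.3643 + 3·2.9189 + 2·17.8885 = 61.3552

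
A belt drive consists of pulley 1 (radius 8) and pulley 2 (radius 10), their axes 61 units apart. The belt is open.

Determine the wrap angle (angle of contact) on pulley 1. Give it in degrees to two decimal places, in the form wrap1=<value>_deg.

open belt: β = asin((r2−r1)/C) = asin(2/61) = 1.8789°
wrap1 = π − 2β = 176.2422°
wrap2 = π + 2β = 183.7578°

wrap1=176.24_deg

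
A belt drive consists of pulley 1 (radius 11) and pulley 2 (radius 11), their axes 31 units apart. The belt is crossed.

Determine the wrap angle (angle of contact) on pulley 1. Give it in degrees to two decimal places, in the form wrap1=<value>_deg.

crossed belt: β = asin((r1+r2)/C) = asin(22/31) = 45.2087°
wrap1 = wrap2 = π + 2β = 270.4174°

wrap1=270.42_deg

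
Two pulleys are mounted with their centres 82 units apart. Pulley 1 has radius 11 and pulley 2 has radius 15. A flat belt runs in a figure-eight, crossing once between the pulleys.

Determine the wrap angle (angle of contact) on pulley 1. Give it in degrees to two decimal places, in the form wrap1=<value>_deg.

crossed belt: β = asin((r1+r2)/C) = asin(26/82) = 18.4860°
wrap1 = wrap2 = π + 2β = 216.9720°

wrap1=216.97_deg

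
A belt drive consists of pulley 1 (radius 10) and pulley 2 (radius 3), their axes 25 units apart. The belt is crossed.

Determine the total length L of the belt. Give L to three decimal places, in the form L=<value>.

L=97.767

crossed belt: β = asin((r1+r2)/C) = asin(13/25) = 31.3323°
wrap1 = wrap2 = π + 2β = 242.6645°
tangent length = C·cosβ = 21.3542
L = (r1+r2)·wrap + 2·C·cosβ = 13·4.2353 + 2·21.3542 = 97.7671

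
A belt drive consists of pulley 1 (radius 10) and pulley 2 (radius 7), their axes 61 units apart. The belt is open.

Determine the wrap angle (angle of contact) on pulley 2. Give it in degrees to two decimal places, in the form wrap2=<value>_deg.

open belt: β = asin((r2−r1)/C) = asin(-3/61) = -2.8190°
wrap1 = π − 2β = 185.6379°
wrap2 = π + 2β = 174.3621°

wrap2=174.36_deg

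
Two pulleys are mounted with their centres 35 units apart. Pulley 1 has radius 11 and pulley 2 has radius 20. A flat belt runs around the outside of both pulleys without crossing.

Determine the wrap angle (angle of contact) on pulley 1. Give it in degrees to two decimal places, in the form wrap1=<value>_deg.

wrap1=150.20_deg

open belt: β = asin((r2−r1)/C) = asin(9/35) = 14.9006°
wrap1 = π − 2β = 150.1988°
wrap2 = π + 2β = 209.8012°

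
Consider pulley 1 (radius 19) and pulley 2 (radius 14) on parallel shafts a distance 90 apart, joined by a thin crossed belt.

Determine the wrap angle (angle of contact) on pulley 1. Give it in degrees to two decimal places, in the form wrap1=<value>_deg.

wrap1=223.02_deg

crossed belt: β = asin((r1+r2)/C) = asin(33/90) = 21.5102°
wrap1 = wrap2 = π + 2β = 223.0204°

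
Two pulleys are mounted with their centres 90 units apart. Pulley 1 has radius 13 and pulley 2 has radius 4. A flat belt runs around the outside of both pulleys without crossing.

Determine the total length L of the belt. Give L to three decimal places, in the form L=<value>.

open belt: β = asin((r2−r1)/C) = asin(-9/90) = -5.7392°
wrap1 = π − 2β = 191.4783°
wrap2 = π + 2β = 168.5217°
tangent length = C·cosβ = 89.5489
L = r1·wrap1 + r2·wrap2 + 2·C·cosβ = 13·3.3419 + 4·2.9413 + 2·89.5489 = 234.3078

L=234.308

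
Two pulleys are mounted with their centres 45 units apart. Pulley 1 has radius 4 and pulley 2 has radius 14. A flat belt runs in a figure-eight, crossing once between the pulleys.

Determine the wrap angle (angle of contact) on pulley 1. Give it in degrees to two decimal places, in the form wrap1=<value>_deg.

crossed belt: β = asin((r1+r2)/C) = asin(18/45) = 23.5782°
wrap1 = wrap2 = π + 2β = 227.1564°

wrap1=227.16_deg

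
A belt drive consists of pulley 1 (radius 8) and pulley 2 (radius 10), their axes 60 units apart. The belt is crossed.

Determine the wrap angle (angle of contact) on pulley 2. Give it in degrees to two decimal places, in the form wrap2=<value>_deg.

wrap2=214.92_deg

crossed belt: β = asin((r1+r2)/C) = asin(18/60) = 17.4576°
wrap1 = wrap2 = π + 2β = 214.9152°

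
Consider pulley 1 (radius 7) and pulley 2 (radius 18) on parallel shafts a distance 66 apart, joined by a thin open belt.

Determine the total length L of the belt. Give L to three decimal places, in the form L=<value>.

L=212.377

open belt: β = asin((r2−r1)/C) = asin(11/66) = 9.5941°
wrap1 = π − 2β = 160.8119°
wrap2 = π + 2β = 199.1881°
tangent length = C·cosβ = 65.0769
L = r1·wrap1 + r2·wrap2 + 2·C·cosβ = 7·2.8067 + 18·3.4765 + 2·65.0769 = 212.3774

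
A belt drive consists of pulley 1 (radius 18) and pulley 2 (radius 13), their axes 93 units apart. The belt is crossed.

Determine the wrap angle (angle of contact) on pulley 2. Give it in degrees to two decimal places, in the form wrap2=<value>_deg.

crossed belt: β = asin((r1+r2)/C) = asin(31/93) = 19.4712°
wrap1 = wrap2 = π + 2β = 218.9424°

wrap2=218.94_deg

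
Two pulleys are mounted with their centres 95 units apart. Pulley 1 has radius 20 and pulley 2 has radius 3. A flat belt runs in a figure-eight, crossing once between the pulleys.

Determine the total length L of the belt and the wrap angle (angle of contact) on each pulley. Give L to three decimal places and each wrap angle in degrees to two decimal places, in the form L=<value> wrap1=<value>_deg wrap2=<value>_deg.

crossed belt: β = asin((r1+r2)/C) = asin(23/95) = 14.0108°
wrap1 = wrap2 = π + 2β = 208.0217°
tangent length = C·cosβ = 92.1737
L = (r1+r2)·wrap + 2·C·cosβ = 23·3.6307 + 2·92.1737 = 267.8527

L=267.853 wrap1=208.02_deg wrap2=208.02_deg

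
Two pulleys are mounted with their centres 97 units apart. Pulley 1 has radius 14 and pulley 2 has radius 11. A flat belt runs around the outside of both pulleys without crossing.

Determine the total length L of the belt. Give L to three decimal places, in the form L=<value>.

open belt: β = asin((r2−r1)/C) = asin(-3/97) = -1.7723°
wrap1 = π − 2β = 183.5446°
wrap2 = π + 2β = 176.4554°
tangent length = C·cosβ = 96.9536
L = r1·wrap1 + r2·wrap2 + 2·C·cosβ = 14·3.2035 + 11·3.0797 + 2·96.9536 = 272.6326

L=272.633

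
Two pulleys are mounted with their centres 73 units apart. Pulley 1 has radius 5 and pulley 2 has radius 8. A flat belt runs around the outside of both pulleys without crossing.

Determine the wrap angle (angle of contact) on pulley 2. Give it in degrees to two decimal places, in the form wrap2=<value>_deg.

wrap2=184.71_deg

open belt: β = asin((r2−r1)/C) = asin(3/73) = 2.3553°
wrap1 = π − 2β = 175.2894°
wrap2 = π + 2β = 184.7106°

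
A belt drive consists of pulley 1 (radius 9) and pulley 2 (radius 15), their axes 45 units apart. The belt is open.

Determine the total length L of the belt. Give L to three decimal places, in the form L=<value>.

open belt: β = asin((r2−r1)/C) = asin(6/45) = 7.6623°
wrap1 = π − 2β = 164.6755°
wrap2 = π + 2β = 195.3245°
tangent length = C·cosβ = 44.5982
L = r1·wrap1 + r2·wrap2 + 2·C·cosβ = 9·2.8741 + 15·3.4091 + 2·44.5982 = 166.1994

L=166.199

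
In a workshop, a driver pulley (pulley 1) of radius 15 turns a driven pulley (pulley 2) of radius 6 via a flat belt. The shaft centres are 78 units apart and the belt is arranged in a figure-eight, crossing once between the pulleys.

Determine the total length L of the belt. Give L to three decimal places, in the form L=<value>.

crossed belt: β = asin((r1+r2)/C) = asin(21/78) = 15.6185°
wrap1 = wrap2 = π + 2β = 211.2370°
tangent length = C·cosβ = 75.1199
L = (r1+r2)·wrap + 2·C·cosβ = 21·3.6868 + 2·75.1199 = 227.6622

L=227.662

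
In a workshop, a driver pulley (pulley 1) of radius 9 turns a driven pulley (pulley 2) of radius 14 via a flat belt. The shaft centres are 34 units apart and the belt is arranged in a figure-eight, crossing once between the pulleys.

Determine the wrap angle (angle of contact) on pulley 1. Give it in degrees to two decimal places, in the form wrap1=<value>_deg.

crossed belt: β = asin((r1+r2)/C) = asin(23/34) = 42.5685°
wrap1 = wrap2 = π + 2β = 265.1369°

wrap1=265.14_deg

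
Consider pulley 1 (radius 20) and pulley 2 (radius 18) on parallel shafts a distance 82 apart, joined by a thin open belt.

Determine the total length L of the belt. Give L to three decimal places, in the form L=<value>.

L=283.429

open belt: β = asin((r2−r1)/C) = asin(-2/82) = -1.3976°
wrap1 = π − 2β = 182.7952°
wrap2 = π + 2β = 177.2048°
tangent length = C·cosβ = 81.9756
L = r1·wrap1 + r2·wrap2 + 2·C·cosβ = 20·3.1904 + 18·3.0928 + 2·81.9756 = 283.4293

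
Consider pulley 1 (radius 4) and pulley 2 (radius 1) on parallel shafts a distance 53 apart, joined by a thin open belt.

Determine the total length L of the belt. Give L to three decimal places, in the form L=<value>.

open belt: β = asin((r2−r1)/C) = asin(-3/53) = -3.2449°
wrap1 = π − 2β = 186.4898°
wrap2 = π + 2β = 173.5102°
tangent length = C·cosβ = 52.9150
L = r1·wrap1 + r2·wrap2 + 2·C·cosβ = 4·3.2549 + 1·3.0283 + 2·52.9150 = 121.8778

L=121.878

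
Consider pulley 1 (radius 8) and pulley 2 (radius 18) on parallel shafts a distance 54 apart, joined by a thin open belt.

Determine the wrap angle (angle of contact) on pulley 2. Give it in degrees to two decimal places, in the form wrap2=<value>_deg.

open belt: β = asin((r2−r1)/C) = asin(10/54) = 10.6719°
wrap1 = π − 2β = 158.6561°
wrap2 = π + 2β = 201.3439°

wrap2=201.34_deg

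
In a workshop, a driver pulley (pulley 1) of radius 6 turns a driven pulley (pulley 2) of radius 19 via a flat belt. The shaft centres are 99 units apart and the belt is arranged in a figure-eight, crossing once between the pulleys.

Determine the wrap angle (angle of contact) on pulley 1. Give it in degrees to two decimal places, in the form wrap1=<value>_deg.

crossed belt: β = asin((r1+r2)/C) = asin(25/99) = 14.6270°
wrap1 = wrap2 = π + 2β = 209.2540°

wrap1=209.25_deg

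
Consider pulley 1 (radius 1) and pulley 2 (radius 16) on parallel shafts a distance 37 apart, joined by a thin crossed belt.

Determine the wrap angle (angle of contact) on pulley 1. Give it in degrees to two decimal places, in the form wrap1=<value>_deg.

crossed belt: β = asin((r1+r2)/C) = asin(17/37) = 27.3522°
wrap1 = wrap2 = π + 2β = 234.7045°

wrap1=234.70_deg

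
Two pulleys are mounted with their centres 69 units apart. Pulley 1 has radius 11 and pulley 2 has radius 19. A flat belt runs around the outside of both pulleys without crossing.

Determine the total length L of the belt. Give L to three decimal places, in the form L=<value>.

L=233.176

open belt: β = asin((r2−r1)/C) = asin(8/69) = 6.6580°
wrap1 = π − 2β = 166.6841°
wrap2 = π + 2β = 193.3159°
tangent length = C·cosβ = 68.5347
L = r1·wrap1 + r2·wrap2 + 2·C·cosβ = 11·2.9092 + 19·3.3740 + 2·68.5347 = 233.1764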